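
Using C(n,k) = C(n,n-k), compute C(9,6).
84

Working:
C(9,6) = C(9,3) = 84.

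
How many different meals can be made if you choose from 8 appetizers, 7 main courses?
By the multiplication principle: 8 × 7 = 56.

Answer: 56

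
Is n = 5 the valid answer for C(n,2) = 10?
C(5,2) = 5·4/2! = 20/2 = 10, which equals 10.

Answer: Yes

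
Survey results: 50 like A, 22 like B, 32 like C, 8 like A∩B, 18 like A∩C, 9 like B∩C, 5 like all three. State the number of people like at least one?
74

Reasoning: |A∪B∪C| = 50+22+32-8-18-9+5 = 74.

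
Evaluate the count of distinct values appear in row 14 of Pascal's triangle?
Row 14 has entries C(14,0)..C(14,14); by symmetry C(14,k)=C(14,14-k), giving 8 distinct values.

Answer: 8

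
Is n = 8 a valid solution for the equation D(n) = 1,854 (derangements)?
No

Solution: D(8) = (8-1)·[D(7) + D(6)] = 7·[1,854 + 265] = 14,833, which does not equal 1,854.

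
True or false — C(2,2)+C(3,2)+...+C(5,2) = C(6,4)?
False
Hockey stick identity gives Σ = C(6,3) = 20; RHS C(6,4) = 15.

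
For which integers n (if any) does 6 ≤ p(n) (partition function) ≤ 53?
5, 6, 7, 8, 9, 10

Reasoning: Tabulating p(n) via p(n) = p(n−1) + p(n−2) − p(n−5) − p(n−7) + …: p(4)=5; p(5)=7; p(6)=11; p(7)=15; p(8)=22; p(9)=30; p(10)=42; p(11)=56. So valid n = 5, 6, 7, 8, 9, 10.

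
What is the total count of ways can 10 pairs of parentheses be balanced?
16,796

Using the Catalan number formula: C_n = C(2n, n) / (n+1)
C_10 = C(20, 10) / (10+1)
     = 184756 / 11
     = 16,796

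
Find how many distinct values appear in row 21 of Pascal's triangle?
11

Row 21 has entries C(21,0)..C(21,21); by symmetry C(21,k)=C(21,21-k), giving 11 distinct values.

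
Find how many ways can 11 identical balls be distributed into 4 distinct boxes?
364

Reasoning: C(11+4-1, 4-1) = C(14, 3) = 364.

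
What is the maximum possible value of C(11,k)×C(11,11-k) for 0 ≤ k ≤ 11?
213,444

Working:
C(11,k)·C(11,11-k) = C(11,k)², maximised at the centre k = 5: C(11,5)² = 213,444.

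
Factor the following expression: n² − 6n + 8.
Seek roots whose sum is 6 and product is 8: (2, 4). So n² − 6n + 8 = (n − 2)(n − 4).

Answer: (n − 2)(n − 4)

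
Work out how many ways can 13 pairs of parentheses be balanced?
Using the Catalan number formula: C_n = C(2n, n) / (n+1)
C_13 = C(26, 13) / (13+1)
     = 10400600 / 14
     = 742,900
Final answer: 742,900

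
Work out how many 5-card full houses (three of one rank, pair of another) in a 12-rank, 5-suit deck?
13,200

Working:
Triple rank: 12. Triple suits: C(5,3)=10. Pair rank: 11. Pair suits: C(5,2)=10. Total: 13,200.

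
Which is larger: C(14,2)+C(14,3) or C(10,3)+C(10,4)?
First=455, Second=330.
Final answer: C(14,2)+C(14,3)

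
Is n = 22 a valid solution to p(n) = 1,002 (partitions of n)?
Yes

Solution: Pentagonal recurrence p(n) = p(n−1) + p(n−2) − p(n−5) − p(n−7) + …: p(22) = p(21) + p(20) − p(17) − p(15) + p(10) + p(7) − p(0) = 792 + 627 − 297 − 176 + 42 + 15 − 1 = 1,002, which equals 1,002.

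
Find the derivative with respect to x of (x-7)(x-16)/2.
(2x - 23)/2

Solution: d/dx[(x-7)(x-16)] = (x-16) + (x-7) = 2x - 23. Dividing by 2 gives (2x - 23)/2.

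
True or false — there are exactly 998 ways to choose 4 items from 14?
False

Solution: C(14,4) = 1,001 ≠ 998.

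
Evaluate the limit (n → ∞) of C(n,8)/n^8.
1/40320

Reasoning: C(n,8) ≈ n^8/8! for large n. Limit = 1/8! = 1/40320.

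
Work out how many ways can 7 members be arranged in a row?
Arrangements of 7 distinct objects: 7! = 5,040.
Final answer: 5,040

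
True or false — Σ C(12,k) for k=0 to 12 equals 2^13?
Binomial theorem: Σ C(12,k) = (1+1)^12 = 2^12 = 4,096; RHS 2^13 = 8,192.

Answer: False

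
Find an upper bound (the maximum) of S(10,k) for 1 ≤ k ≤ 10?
42,525

Row S(10,k) for k = 1..10 (via S(n,k) = k·S(n−1,k) + S(n−1,k−1)): 1, 511, 9,330, 34,105, 42,525, 22,827, 5,880, 750, 45, 1. The row is unimodal; maximum at k = 5: 42,525.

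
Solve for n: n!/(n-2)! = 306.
n!/(n-2)! = n×(n-1), a product of 2 consecutive integers ≈ (n−0.5)^2. 306^(1/2) + 0.5 ≈ 18.0; check n = 18: 18×17 = 306 ✓. So n = 18.
Final answer: 18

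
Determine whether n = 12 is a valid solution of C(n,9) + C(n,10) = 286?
Yes

Explanation: C(12,9) + C(12,10) = 220 + 66 = 286, which equals 286.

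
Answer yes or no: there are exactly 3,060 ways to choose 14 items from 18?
Yes

Solution: C(18,14) = 3,060.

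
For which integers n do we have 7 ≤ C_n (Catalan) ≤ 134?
C_3=5; C_4=14; C_5=42; C_6=132; C_7=429. So valid n = 4, 5, 6.
Final answer: 4, 5, 6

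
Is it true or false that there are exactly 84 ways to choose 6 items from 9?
C(9,6) = 84.
Final answer: True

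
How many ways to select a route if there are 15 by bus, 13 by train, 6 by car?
34

Working:
By the addition principle: 15 + 13 + 6 = 34.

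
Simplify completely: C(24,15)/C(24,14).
C(n,k+1)/C(n,k) = (n−k)/(k+1). Here (24−14)/(14+1) = 10/15 = 2/3.
Final answer: 2/3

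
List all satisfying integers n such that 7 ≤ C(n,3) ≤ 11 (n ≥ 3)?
5

C(4,3)=4; C(5,3)=10; C(6,3)=20. So valid n = 5.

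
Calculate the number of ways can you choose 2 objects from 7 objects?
21

C(7,2) = 7! / (2! × (7-2)!)
         = 7! / (2! × 5!)
         = 21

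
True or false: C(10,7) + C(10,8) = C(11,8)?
True
Pascal's identity C(n,k) + C(n,k+1) = C(n+1,k+1): 120 + 45 = 165 = C(11,8).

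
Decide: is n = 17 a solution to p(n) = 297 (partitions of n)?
Yes

Solution: Pentagonal recurrence p(n) = p(n−1) + p(n−2) − p(n−5) − p(n−7) + …: p(17) = p(16) + p(15) − p(12) − p(10) + p(5) + p(2) = 231 + 176 − 77 − 42 + 7 + 2 = 297, which equals 297.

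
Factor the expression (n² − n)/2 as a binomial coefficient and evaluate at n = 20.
C(n,2); C(20,2) = 190

Explanation: (n² − n)/2 = n(n−1)/2 = C(n,2). At n = 20: C(20,2) = 190.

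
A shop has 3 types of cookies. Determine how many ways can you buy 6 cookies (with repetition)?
28

Explanation: Stars and bars: C(6+3-1, 6) = C(8, 6) = 28.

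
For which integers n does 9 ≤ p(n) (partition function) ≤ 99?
6, 7, 8, 9, 10, 11, 12

Explanation: Tabulating p(n) via p(n) = p(n−1) + p(n−2) − p(n−5) − p(n−7) + …: p(5)=7; p(6)=11; p(7)=15; p(8)=22; p(9)=30; p(10)=42; p(11)=56; p(12)=77; p(13)=101. So valid n = 6, 7, 8, 9, 10, 11, 12.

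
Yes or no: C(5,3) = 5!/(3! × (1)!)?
No

Solution: The correct denominator is 3!×2!, giving C(5,3) = 10; the stated RHS is 5!/(3!×1!) = 20 ≠ 10, so the statement does not hold.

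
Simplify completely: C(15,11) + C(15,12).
By Pascal's identity: C(16,12) = 1,820.

Answer: 1,820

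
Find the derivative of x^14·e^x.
(14x^13 + x^14)e^x

Reasoning: Product rule: d/dx[x^14]·e^x + x^14·d/dx[e^x] = 14x^{13}e^x + x^14e^x.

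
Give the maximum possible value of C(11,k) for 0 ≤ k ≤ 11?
Maximum at k = 5 or k = 6: C(11,5) = 462.
Final answer: 462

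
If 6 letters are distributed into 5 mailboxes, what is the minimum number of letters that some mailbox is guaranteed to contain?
2
Pigeonhole: ⌈6/5⌉ = 2.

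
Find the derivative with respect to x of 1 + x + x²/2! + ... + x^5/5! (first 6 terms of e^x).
1 + x + x²/2! + ... + x^4/4!

Working:
Differentiating term by term gives the first 5 terms of e^x.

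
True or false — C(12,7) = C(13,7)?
False
LHS = C(12,7) = 792; RHS = C(13,7) = 1,716. 792 ≠ 1,716, so the statement does not hold.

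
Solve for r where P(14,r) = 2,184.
3

Reasoning: P(14,r) = 14·13·…·(14−r+1), a product of r factors. Multiplying down from 14: 14 = 14; 14·13 = 182; 14·13·12 = 2,184 ✓ (3 factors). So r = 3.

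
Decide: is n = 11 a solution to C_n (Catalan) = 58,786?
Yes
C_11 = C(22,11)/(11+1) = 705,432/12 = 58,786, which equals 58,786.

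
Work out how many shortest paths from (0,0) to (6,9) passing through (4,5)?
To (4,5): C(9,4)=126. From there: C(6,2)=15. Total: 1,890.

Answer: 1,890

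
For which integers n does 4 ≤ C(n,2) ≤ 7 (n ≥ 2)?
C(3,2)=3; C(4,2)=6; C(5,2)=10. So valid n = 4.
Final answer: 4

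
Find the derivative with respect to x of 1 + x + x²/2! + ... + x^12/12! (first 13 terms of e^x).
Differentiating term by term gives the first 12 terms of e^x.

Answer: 1 + x + x²/2! + ... + x^11/11!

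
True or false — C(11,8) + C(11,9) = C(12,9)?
True

Reasoning: Pascal's identity: LHS = 165 + 55 = 220; RHS = C(12,9) = 220. Both sides agree, so the statement holds.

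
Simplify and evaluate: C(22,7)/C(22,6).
16/7

Solution: C(n,k+1)/C(n,k) = (n−k)/(k+1). Here (22−6)/(6+1) = 16/7 = 16/7.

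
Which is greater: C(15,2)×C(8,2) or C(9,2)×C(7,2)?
C(15,2)×C(8,2)

C(15,2)×C(8,2)=2,940, C(9,2)×C(7,2)=756.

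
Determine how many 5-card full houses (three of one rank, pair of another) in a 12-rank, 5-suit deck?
13,200
Triple rank: 12. Triple suits: C(5,3)=10. Pair rank: 11. Pair suits: C(5,2)=10. Total: 13,200.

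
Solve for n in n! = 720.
n! is strictly increasing. 4! = 24, 5! = 120, 6! = 720 ✓. So n = 6.
Final answer: 6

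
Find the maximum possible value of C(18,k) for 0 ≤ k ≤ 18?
48,620

Working:
Maximum at k = 9: C(18,9) = 48,620.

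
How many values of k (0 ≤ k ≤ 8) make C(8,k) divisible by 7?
Checking C(8,k) mod 7 for k = 0..8: divisible at k = 2, 3, 4, 5, 6. That's 5 values.
Final answer: 5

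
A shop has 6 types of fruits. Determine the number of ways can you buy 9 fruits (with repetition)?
2,002

Explanation: Stars and bars: C(9+6-1, 9) = C(14, 9) = 2,002.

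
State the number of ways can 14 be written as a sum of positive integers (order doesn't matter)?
135

Explanation: Pentagonal recurrence p(n) = p(n−1) + p(n−2) − p(n−5) − p(n−7) + …: p(14) = p(13) + p(12) − p(9) − p(7) + p(2) = 101 + 77 − 30 − 15 + 2 = 135.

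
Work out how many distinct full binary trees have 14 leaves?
742,900

Using the Catalan number formula: C_n = C(2n, n) / (n+1)
C_13 = C(26, 13) / (13+1)
     = 10400600 / 14
     = 742,900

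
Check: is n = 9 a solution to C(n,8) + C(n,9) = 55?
No

Working:
C(9,8) + C(9,9) = 9 + 1 = 10, which does not equal 55.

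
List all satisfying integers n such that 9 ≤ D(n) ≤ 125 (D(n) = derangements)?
4, 5

Solution: Using D(n) = (n−1)[D(n−1) + D(n−2)] with D(1)=0, D(2)=1: D(3)=2; D(4)=9; D(5)=44; D(6)=265. So valid n = 4, 5.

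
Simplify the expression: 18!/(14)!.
73,440

Reasoning: This equals 18×17×...×15 = 73,440.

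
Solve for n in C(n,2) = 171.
19
C(n,2) = n(n−1)/2! is increasing in n, and n(n−1) = 2!·171 = 342 ≈ (n−0.5)^2 gives n ≈ 19.0. Check: C(17,2) = 136, C(18,2) = 153, C(19,2) = 171 ✓. So n = 19.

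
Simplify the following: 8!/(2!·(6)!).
This is C(8,2) = 28.
Final answer: 28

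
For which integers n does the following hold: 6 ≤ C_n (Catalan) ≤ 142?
C_3=5; C_4=14; C_5=42; C_6=132; C_7=429. So valid n = 4, 5, 6.
Final answer: 4, 5, 6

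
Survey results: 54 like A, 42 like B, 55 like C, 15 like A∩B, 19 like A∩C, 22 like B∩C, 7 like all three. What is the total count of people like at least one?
102

Solution: |A∪B∪C| = 54+42+55-15-19-22+7 = 102.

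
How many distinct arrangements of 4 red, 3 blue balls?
Multinomial: 7!/(4! × 3!) = 35.
Final answer: 35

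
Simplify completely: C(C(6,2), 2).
105

Working:
C(6,2) = 15, then C(15, 2) = 105.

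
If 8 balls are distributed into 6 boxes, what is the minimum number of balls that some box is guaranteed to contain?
2

Pigeonhole: ⌈8/6⌉ = 2.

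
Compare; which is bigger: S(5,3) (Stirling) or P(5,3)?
P(5,3)

Working:
S(5,3) = 3·S(4,3) + S(4,2) = 3·6 + 7 = 25; P(5,3) = 60.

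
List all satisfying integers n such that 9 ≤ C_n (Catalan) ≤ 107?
4, 5

C_3=5; C_4=14; C_5=42; C_6=132. So valid n = 4, 5.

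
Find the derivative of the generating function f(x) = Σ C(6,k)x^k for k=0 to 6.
Term-by-term differentiation gives Σ k·C(6,k)x^{k-1} for k=1 to 6.
Final answer: Σ k·C(6,k)x^(k-1) for k=1 to 6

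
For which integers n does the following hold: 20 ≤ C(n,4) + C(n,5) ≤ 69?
6, 7

Working:
C(5,4)+C(5,5)=6; C(6,4)+C(6,5)=21; C(7,4)+C(7,5)=56; C(8,4)+C(8,5)=126. So valid n = 6, 7.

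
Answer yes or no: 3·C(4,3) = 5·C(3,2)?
No

Absorption identity k·C(n,k) = n·C(n-1,k-1). LHS = 3·4 = 12; RHS = 5·3 = 15.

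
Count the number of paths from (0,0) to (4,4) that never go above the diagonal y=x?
14
Counted by the Catalan number C_4: C_4 = C(8,4)/(4+1) = 70/5 = 14.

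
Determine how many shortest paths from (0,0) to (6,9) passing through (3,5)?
1,960

Working:
To (3,5): C(8,3)=56. From there: C(7,3)=35. Total: 1,960.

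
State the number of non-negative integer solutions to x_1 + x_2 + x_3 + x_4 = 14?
680

Reasoning: C(14+4-1, 4-1) = 680.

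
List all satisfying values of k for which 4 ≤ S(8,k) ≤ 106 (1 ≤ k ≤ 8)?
S(8,1)=1; S(8,2)=127; S(8,3)=966; S(8,4)=1,701; S(8,5)=1,050; S(8,6)=266; S(8,7)=28; S(8,8)=1. So valid k = 7.
Final answer: 7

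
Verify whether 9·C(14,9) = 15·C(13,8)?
False

Reasoning: Absorption identity k·C(n,k) = n·C(n-1,k-1). LHS = 9·2002 = 18,018; RHS = 15·1287 = 19,305.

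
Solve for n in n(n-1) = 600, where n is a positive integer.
25

Reasoning: n² − n − 600 = 0, so n = (1 ± √(1 + 4·600))/2 = (1 ± √2,401)/2 = (1 ± 49)/2, i.e. n = 25 or n = -24. Taking the positive root, n = 25 (check: 25×24 = 600).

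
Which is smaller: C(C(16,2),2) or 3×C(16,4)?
C(C(16,2),2)=7,140, 3×C(16,4)=5,460.
Final answer: 3×C(16,4)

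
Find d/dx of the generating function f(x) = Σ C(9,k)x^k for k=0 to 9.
Σ k·C(9,k)x^(k-1) for k=1 to 9

Solution: Term-by-term differentiation gives Σ k·C(9,k)x^{k-1} for k=1 to 9.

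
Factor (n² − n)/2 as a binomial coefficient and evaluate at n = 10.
C(n,2); C(10,2) = 45

Solution: (n² − n)/2 = n(n−1)/2 = C(n,2). At n = 10: C(10,2) = 45.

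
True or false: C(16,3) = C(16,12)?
False

Solution: C(16,3) = 560 but C(16,12) = 1,820; symmetry gives C(16,3) = C(16,13), not C(16,12).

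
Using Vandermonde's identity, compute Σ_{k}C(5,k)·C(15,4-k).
4,845
= C(5+15,4) = C(20,4) = 4,845.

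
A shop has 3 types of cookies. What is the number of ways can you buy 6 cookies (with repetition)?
28

Stars and bars: C(6+3-1, 6) = C(8, 6) = 28.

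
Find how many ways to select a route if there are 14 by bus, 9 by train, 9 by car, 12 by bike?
44

Solution: By the addition principle: 14 + 9 + 9 + 12 = 44.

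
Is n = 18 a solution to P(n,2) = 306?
Yes

Solution: P(18,2) = 18·17 = 306, which equals 306.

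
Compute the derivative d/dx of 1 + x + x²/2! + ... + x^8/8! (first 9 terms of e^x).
1 + x + x²/2! + ... + x^7/7!

Differentiating term by term gives the first 8 terms of e^x.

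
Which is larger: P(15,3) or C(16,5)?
C(16,5)

P(15,3)=2,730, C(16,5)=4,368.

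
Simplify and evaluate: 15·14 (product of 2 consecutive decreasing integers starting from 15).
210

Explanation: This is P(15,2) = 15!/(13)! = 210.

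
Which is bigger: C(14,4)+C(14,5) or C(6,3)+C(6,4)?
C(14,4)+C(14,5)
First=3,003, Second=35.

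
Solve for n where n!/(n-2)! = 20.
5

Explanation: n!/(n-2)! = n×(n-1), a product of 2 consecutive integers ≈ (n−0.5)^2. 20^(1/2) + 0.5 ≈ 5.0; check n = 5: 5×4 = 20 ✓. So n = 5.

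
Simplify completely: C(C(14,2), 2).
C(14,2) = 91, then C(91, 2) = 4,095.

Answer: 4,095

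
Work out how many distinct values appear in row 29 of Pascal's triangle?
15
Row 29 has entries C(29,0)..C(29,29); by symmetry C(29,k)=C(29,29-k), giving 15 distinct values.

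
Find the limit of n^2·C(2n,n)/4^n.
∞

Working:
C(2n,n) ~ 4^n/√(πn), so n^2·C(2n,n)/4^n ~ n^(2 − 1/2)/√π → ∞.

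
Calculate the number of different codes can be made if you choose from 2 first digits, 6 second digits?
12

Reasoning: By the multiplication principle: 2 × 6 = 12.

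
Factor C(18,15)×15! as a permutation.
P(18,15)

Explanation: C(18,15)×15! = [18!/(15!(3)!)]×15! = 18!/(3)! = P(18,15) = 1,067,062,284,288,000.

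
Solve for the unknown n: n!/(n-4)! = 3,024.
9

Reasoning: n!/(n-4)! = n×(n-1)×(n-2)×(n-3), a product of 4 consecutive integers ≈ (n−1.5)^4. 3,024^(1/4) + 1.5 ≈ 8.9; check n = 9: 9×8×7×6 = 3,024 ✓. So n = 9.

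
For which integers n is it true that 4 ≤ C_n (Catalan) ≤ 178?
C_2=2; C_3=5; C_4=14; C_5=42; C_6=132; C_7=429. So valid n = 3, 4, 5, 6.

Answer: 3, 4, 5, 6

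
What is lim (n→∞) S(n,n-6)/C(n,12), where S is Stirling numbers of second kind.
10395

The leading term of S(n,n-6) as a polynomial in n is (11)!!·C(n,12), so the ratio → (11)!! = 10395.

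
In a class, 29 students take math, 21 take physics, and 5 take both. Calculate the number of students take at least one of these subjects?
45
|A∪B| = |A|+|B|-|A∩B| = 29+21-5 = 45.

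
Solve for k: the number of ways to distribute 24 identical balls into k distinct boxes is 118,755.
6

Reasoning: Stars and bars: the count is C(24+k−1, k−1), increasing in k. k=4: C(27,3) = 2,925, k=5: C(28,4) = 20,475, k=6: C(29,5) = 118,755 ✓. So k = 6.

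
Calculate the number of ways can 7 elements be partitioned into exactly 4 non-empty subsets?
350

Explanation: This equals S(7,4), the Stirling number of the 2nd kind.
Using the Stirling recurrence: S(n,k) = k·S(n-1,k) + S(n-1,k-1)
S(7,4) = 4·S(6,4) + S(6,3)
         = 4·65 + 90
         = 260 + 90
         = 350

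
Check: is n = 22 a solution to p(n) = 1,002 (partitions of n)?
Yes

Pentagonal recurrence p(n) = p(n−1) + p(n−2) − p(n−5) − p(n−7) + …: p(22) = p(21) + p(20) − p(17) − p(15) + p(10) + p(7) − p(0) = 792 + 627 − 297 − 176 + 42 + 15 − 1 = 1,002, which equals 1,002.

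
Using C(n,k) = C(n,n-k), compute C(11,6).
462

Solution: C(11,6) = C(11,5) = 462.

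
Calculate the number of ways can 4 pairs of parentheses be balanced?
14

Reasoning: Using the Catalan number formula: C_n = C(2n, n) / (n+1)
C_4 = C(8, 4) / (4+1)
     = 70 / 5
     = 14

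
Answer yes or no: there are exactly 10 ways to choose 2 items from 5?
Yes

Explanation: C(5,2) = 10.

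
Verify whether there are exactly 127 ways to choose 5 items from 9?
C(9,5) = 126 ≠ 127.

Answer: False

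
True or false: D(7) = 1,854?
True

Working:
Derangements of 7 elements: D(7) = (7-1)·[D(6) + D(5)] = 6·[265 + 44] = 1,854.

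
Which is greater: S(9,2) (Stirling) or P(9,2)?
S(9,2)
S(9,2) = 2·S(8,2) + S(8,1) = 2·127 + 1 = 255; P(9,2) = 72.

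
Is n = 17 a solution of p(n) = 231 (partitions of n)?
No

Explanation: Pentagonal recurrence p(n) = p(n−1) + p(n−2) − p(n−5) − p(n−7) + …: p(17) = p(16) + p(15) − p(12) − p(10) + p(5) + p(2) = 231 + 176 − 77 − 42 + 7 + 2 = 297, which does not equal 231.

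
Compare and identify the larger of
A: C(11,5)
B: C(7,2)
A

Working:
A=C(11,5)=462, B=C(7,2)=21.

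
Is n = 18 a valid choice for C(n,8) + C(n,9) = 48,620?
No

Working:
C(18,8) + C(18,9) = 43,758 + 48,620 = 92,378, which does not equal 48,620.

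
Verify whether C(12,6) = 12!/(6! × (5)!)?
False

Working:
The correct denominator is 6!×6!, giving C(12,6) = 924; the stated RHS is 12!/(6!×5!) = 5,544 ≠ 924, so the statement does not hold.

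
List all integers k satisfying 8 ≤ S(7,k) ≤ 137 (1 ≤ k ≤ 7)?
S(7,1)=1; S(7,2)=63; S(7,3)=301; S(7,4)=350; S(7,5)=140; S(7,6)=21; S(7,7)=1. So valid k = 2, 6.

Answer: 2, 6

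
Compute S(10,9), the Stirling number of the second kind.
45

Using the Stirling recurrence: S(n,k) = k·S(n-1,k) + S(n-1,k-1)
S(10,9) = 9·S(9,9) + S(9,8)
         = 9·1 + 36
         = 9 + 36
         = 45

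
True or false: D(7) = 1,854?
True

Working:
Derangements of 7 elements: D(7) = (7-1)·[D(6) + D(5)] = 6·[265 + 44] = 1,854.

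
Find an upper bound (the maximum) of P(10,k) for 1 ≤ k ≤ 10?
3,628,800

Explanation: P(10,k) increases in k, so maximum at k = 10: 10! = 3,628,800.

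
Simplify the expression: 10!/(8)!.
This equals 10×9 = 90.

Answer: 90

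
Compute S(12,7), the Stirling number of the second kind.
627,396

Working:
Using the Stirling recurrence: S(n,k) = k·S(n-1,k) + S(n-1,k-1)
S(12,7) = 7·S(11,7) + S(11,6)
         = 7·63987 + 179487
         = 447909 + 179487
         = 627,396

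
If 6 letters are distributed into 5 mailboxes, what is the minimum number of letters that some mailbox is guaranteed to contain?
2

Pigeonhole: ⌈6/5⌉ = 2.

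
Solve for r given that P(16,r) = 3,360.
3
P(16,r) = 16·15·…·(16−r+1), a product of r factors. Multiplying down from 16: 16 = 16; 16·15 = 240; 16·15·14 = 3,360 ✓ (3 factors). So r = 3.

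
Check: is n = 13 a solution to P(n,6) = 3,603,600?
P(13,6) = 13·12·11·10·9·8 = 1,235,520, which does not equal 3,603,600.

Answer: No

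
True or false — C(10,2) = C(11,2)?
False

LHS = C(10,2) = 45; RHS = C(11,2) = 55. 45 ≠ 55, so the statement does not hold.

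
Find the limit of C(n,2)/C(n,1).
C(n,2)/C(n,1) = (n-1)/2 → ∞ as n → ∞.
Final answer: ∞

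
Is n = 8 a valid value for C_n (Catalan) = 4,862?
No

Working:
C_8 = C(16,8)/(8+1) = 12,870/9 = 1,430, which does not equal 4,862.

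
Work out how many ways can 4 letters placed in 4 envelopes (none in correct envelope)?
9

Using D(n) = (n-1)[D(n-1) + D(n-2)]:
D(4) = (4-1) × [D(3) + D(2)]
      = 3 × [2 + 1]
      = 3 × 3
      = 9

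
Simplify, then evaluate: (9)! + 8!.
403,200
(9)! + 8! = (9)·8! + 8! = (9+1)·8! = 10·8! = 403,200.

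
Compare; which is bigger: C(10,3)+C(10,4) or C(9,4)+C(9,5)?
First=330, Second=252.
Final answer: C(10,3)+C(10,4)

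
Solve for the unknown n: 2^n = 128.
7

Solution: 2^7 = 128, so n = 7.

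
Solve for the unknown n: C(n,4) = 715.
C(n,4) = n(n−1)(n−2)(n−3)/4! is increasing in n, and n(n−1)(n−2)(n−3) = 4!·715 = 17,160 ≈ (n−1.5)^4 gives n ≈ 12.9. Check: C(11,4) = 330, C(12,4) = 495, C(13,4) = 715 ✓. So n = 13.
Final answer: 13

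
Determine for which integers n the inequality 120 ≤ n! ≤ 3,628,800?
n! is strictly increasing; 5! = 120 and 10! = 3,628,800, so valid n = 5, 6, 7, 8, 9, 10.
Final answer: 5, 6, 7, 8, 9, 10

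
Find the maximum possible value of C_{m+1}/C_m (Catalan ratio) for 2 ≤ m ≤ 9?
38/11

C_{m+1}/C_m = 2(2m+1)/(m+2), which increases with m. Maximum at m = 9: 2·19/11 = 38/11.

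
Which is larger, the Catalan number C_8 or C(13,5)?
C_8

Explanation: C_8 = C(16,8)/(8+1) = 12,870/9 = 1,430; C(13,5) = 1,287.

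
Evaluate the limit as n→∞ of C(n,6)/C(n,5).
∞

Solution: C(n,6)/C(n,5) = (n-5)/6 → ∞ as n → ∞.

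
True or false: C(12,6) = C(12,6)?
True

Reasoning: Symmetry C(n,k) = C(n,n-k): C(12,6) = 924 and C(12,6) = 924. Both sides agree, so the statement holds.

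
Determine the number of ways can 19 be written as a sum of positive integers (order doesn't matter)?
490

Reasoning: Pentagonal recurrence p(n) = p(n−1) + p(n−2) − p(n−5) − p(n−7) + …: p(19) = p(18) + p(17) − p(14) − p(12) + p(7) + p(4) = 385 + 297 − 135 − 77 + 15 + 5 = 490.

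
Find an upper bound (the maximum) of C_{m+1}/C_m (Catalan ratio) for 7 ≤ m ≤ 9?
38/11

Reasoning: C_{m+1}/C_m = 2(2m+1)/(m+2), which increases with m. Maximum at m = 9: 2·19/11 = 38/11.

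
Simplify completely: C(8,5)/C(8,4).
C(n,k+1)/C(n,k) = (n−k)/(k+1). Here (8−4)/(4+1) = 4/5 = 4/5.
Final answer: 4/5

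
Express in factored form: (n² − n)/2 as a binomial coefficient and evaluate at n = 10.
(n² − n)/2 = n(n−1)/2 = C(n,2). At n = 10: C(10,2) = 45.

Answer: C(n,2); C(10,2) = 45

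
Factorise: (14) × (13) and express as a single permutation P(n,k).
P(14,2) = 14!/(12)!

Reasoning: Product of 2 consecutive descending integers starting at 14: P(14,2) = 14!/12! = 182.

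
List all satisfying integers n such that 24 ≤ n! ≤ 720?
n! is strictly increasing; 4! = 24 and 6! = 720, so valid n = 4, 5, 6.

Answer: 4, 5, 6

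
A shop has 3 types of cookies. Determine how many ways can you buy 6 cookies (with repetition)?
28

Explanation: Stars and bars: C(6+3-1, 6) = C(8, 6) = 28.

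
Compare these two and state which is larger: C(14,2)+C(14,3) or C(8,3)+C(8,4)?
First=455, Second=126.
Final answer: C(14,2)+C(14,3)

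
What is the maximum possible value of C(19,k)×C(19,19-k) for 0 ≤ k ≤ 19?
C(19,k)·C(19,19-k) = C(19,k)², maximised at the centre k = 9: C(19,9)² = 8,533,694,884.

Answer: 8,533,694,884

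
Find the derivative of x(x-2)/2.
(2x - 2)/2

Solution: d/dx[(x-0)(x-2)] = (x-2) + (x-0) = 2x - 2. Dividing by 2 gives (2x - 2)/2.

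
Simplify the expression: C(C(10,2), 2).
990

Solution: C(10,2) = 45, then C(45, 2) = 990.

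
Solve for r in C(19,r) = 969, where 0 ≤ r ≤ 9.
3

C(19,r) is increasing for 0 ≤ r ≤ 9. Stepping up (C(19,r+1) = C(19,r)·(19−r)/(r+1)): C(19,1) = 19, C(19,2) = 171, C(19,3) = 969 ✓. So r = 3.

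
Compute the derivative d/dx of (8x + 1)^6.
48(8x + 1)^5

Solution: Chain rule: 6(8x+1)^{5} × 8 = 48(8x+1)^{5}.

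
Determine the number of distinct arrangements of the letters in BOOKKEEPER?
151,200

Working:
Word has 10 letters (B=1, O=2, K=2, E=3, P=1, R=1). Arrangements: 10!/Π(k!) = 151,200.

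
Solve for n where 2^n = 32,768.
15

Explanation: 32,768 = 1,024 × 32 = 2^10 × 2^5 = 2^15, so n = 15.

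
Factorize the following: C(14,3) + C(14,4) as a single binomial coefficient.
C(15,4)

Working:
By Pascal's identity: C(14,3) + C(14,4) = C(15,4) = 1,365.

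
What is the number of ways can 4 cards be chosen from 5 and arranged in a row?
120

Reasoning: P(5,4) = 5!/(5-4)! = 120.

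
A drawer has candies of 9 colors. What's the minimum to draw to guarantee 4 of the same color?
28

Explanation: Worst case: 3 of each = 27. One more: 28.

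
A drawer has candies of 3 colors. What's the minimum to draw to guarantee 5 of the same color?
13

Solution: Worst case: 4 of each = 12. One more: 13.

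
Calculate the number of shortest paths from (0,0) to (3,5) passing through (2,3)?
30

Explanation: To (2,3): C(5,2)=10. From there: C(3,1)=3. Total: 30.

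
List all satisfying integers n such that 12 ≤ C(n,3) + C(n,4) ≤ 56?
5, 6

Working:
C(4,3)+C(4,4)=5; C(5,3)+C(5,4)=15; C(6,3)+C(6,4)=35; C(7,3)+C(7,4)=70. So valid n = 5, 6.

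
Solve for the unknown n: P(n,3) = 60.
5

Working:
P(n,3) = n(n−1)(n−2) is increasing in n; n(n−1)(n−2) ≈ (n−1)^3 = 60 gives n ≈ 4.9. Check: P(3,3) = 6, P(4,3) = 24, P(5,3) = 60 ✓. So n = 5.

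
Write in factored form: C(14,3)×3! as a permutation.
P(14,3)
C(14,3)×3! = [14!/(3!(11)!)]×3! = 14!/(11)! = P(14,3) = 2,184.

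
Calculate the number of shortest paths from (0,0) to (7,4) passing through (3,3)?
100
To (3,3): C(6,3)=20. From there: C(5,4)=5. Total: 100.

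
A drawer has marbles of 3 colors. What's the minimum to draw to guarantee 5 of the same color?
13

Worst case: 4 of each = 12. One more: 13.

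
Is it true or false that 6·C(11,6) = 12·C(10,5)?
Absorption identity k·C(n,k) = n·C(n-1,k-1). LHS = 6·462 = 2,772; RHS = 12·252 = 3,024.
Final answer: False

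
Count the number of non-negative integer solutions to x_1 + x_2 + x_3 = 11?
C(11+3-1, 3-1) = 78.

Answer: 78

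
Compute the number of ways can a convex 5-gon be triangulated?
5

Using the Catalan number formula: C_n = C(2n, n) / (n+1)
C_3 = C(6, 3) / (3+1)
     = 20 / 4
     = 5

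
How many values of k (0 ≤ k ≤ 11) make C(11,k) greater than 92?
6

Reasoning: Row 11 is unimodal and symmetric about k=11/2. C(11,2)=55 ≤ 92; C(11,3)=165 > 92; by symmetry C(11,k) > 92 for k = 3..8. That's 8 - 3 + 1 = 6 values.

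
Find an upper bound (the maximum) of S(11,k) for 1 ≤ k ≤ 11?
246,730
Row S(11,k) for k = 1..11 (via S(n,k) = k·S(n−1,k) + S(n−1,k−1)): 1, 1,023, 28,501, 145,750, 246,730, 179,487, 63,987, 11,880, 1,155, 55, 1. The row is unimodal; maximum at k = 5: 246,730.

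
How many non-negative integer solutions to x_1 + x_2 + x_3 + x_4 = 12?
C(12+4-1, 4-1) = 455.
Final answer: 455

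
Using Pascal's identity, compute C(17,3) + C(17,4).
3,060

Explanation: C(17,3) + C(17,4) = C(18,4) = 3,060.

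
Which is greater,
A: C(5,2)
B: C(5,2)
Equal
A=C(5,2)=10, B=C(5,2)=10.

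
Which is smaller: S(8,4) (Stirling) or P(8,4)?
S(8,4) = 4·S(7,4) + S(7,3) = 4·350 + 301 = 1,701; P(8,4) = 1,680.

Answer: P(8,4)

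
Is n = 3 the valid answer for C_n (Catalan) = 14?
No
C_3 = C(6,3)/(3+1) = 20/4 = 5, which does not equal 14.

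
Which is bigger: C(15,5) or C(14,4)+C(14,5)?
By Pascal's identity: C(15,5) = C(14,4)+C(14,5) = 3,003. Equal.

Answer: Equal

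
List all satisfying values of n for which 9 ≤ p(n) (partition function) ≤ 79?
6, 7, 8, 9, 10, 11, 12

Working:
Tabulating p(n) via p(n) = p(n−1) + p(n−2) − p(n−5) − p(n−7) + …: p(5)=7; p(6)=11; p(7)=15; p(8)=22; p(9)=30; p(10)=42; p(11)=56; p(12)=77; p(13)=101. So valid n = 6, 7, 8, 9, 10, 11, 12.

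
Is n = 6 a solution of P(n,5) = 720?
Yes

Explanation: P(6,5) = 6·5·4·3·2 = 720, which equals 720.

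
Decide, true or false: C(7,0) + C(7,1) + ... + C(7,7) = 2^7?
True

Explanation: Binomial theorem with x = y = 1: Σ C(7,i) = (1+1)^7 = 2^7 = 128. The statement holds.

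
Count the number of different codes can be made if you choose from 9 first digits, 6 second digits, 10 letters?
540

Solution: By the multiplication principle: 9 × 6 × 10 = 540.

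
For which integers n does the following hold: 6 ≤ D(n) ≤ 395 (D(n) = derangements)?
Using D(n) = (n−1)[D(n−1) + D(n−2)] with D(1)=0, D(2)=1: D(3)=2; D(4)=9; D(5)=44; D(6)=265; D(7)=1,854. So valid n = 4, 5, 6.

Answer: 4, 5, 6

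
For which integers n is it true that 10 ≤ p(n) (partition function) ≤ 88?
6, 7, 8, 9, 10, 11, 12

Explanation: Tabulating p(n) via p(n) = p(n−1) + p(n−2) − p(n−5) − p(n−7) + …: p(5)=7; p(6)=11; p(7)=15; p(8)=22; p(9)=30; p(10)=42; p(11)=56; p(12)=77; p(13)=101. So valid n = 6, 7, 8, 9, 10, 11, 12.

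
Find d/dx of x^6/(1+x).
(6x^5(1+x) - x^6)/(1+x)²

Explanation: Quotient rule: [6x^{5}(1+x) - x^6]/(1+x)².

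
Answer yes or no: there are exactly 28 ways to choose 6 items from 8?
Yes

Explanation: C(8,6) = 28.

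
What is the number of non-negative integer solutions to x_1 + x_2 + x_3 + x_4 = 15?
C(15+4-1, 4-1) = 816.

Answer: 816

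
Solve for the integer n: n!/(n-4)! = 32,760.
15

Reasoning: n!/(n-4)! = n×(n-1)×(n-2)×(n-3), a product of 4 consecutive integers ≈ (n−1.5)^4. 32,760^(1/4) + 1.5 ≈ 15.0; check n = 15: 15×14×13×12 = 32,760 ✓. So n = 15.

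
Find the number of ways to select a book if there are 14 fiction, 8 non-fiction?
22

Solution: By the addition principle: 14 + 8 = 22.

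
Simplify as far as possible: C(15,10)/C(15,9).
3/5
C(n,k+1)/C(n,k) = (n−k)/(k+1). Here (15−9)/(9+1) = 6/10 = 3/5.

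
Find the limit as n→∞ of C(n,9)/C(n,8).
C(n,9)/C(n,8) = (n-8)/9 → ∞ as n → ∞.
Final answer: ∞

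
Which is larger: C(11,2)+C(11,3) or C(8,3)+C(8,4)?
C(11,2)+C(11,3)

First=220, Second=126.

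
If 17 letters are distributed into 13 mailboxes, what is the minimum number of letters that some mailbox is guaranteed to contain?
Pigeonhole: ⌈17/13⌉ = 2.

Answer: 2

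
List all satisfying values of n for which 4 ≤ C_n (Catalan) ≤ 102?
C_2=2; C_3=5; C_4=14; C_5=42; C_6=132. So valid n = 3, 4, 5.

Answer: 3, 4, 5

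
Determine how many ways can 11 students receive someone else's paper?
14,684,570

Reasoning: Using D(n) = (n-1)[D(n-1) + D(n-2)]:
D(11) = (11-1) × [D(10) + D(9)]
      = 10 × [1334961 + 133496]
      = 10 × 1468457
      = 14,684,570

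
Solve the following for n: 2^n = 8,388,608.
23
8,388,608 = 1,024 × 1,024 × 8 = 2^10 × 2^10 × 2^3 = 2^23, so n = 23.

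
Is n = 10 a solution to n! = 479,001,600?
No

Solution: 10! = 10·9! = 10·362,880 = 3,628,800, which does not equal 479,001,600.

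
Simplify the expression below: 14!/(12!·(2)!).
This is C(14,12) = 91.

Answer: 91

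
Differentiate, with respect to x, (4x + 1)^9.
Chain rule: 9(4x+1)^{8} × 4 = 36(4x+1)^{8}.
Final answer: 36(4x + 1)^8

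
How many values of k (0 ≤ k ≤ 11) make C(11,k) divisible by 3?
Checking C(11,k) mod 3 for k = 0..11: divisible at k = 3, 4, 5, 6, 7, 8. That's 6 values.
Final answer: 6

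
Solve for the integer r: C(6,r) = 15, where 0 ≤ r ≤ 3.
2

Solution: C(6,r) is increasing for 0 ≤ r ≤ 3. Stepping up (C(6,r+1) = C(6,r)·(6−r)/(r+1)): C(6,1) = 6, C(6,2) = 15 ✓. So r = 2.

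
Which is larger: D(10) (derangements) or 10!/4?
D(10) = (10-1)·[D(9) + D(8)] = 9·[133,496 + 14,833] = 1,334,961; 10!/4 = 3,628,800/4 = 907,200.

Answer: D(10)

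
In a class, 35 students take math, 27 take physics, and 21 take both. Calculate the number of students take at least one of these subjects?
|A∪B| = |A|+|B|-|A∩B| = 35+27-21 = 41.
Final answer: 41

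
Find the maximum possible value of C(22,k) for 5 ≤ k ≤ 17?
C(22,k) is maximised at the centre of the row: C(22,11) = 705,432.
Final answer: 705,432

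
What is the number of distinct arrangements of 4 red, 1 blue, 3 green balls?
280

Working:
Multinomial: 8!/(4! × 1! × 3!) = 280.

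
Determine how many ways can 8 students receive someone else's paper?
14,833

Working:
Using D(n) = (n-1)[D(n-1) + D(n-2)]:
D(8) = (8-1) × [D(7) + D(6)]
      = 7 × [1854 + 265]
      = 7 × 2119
      = 14,833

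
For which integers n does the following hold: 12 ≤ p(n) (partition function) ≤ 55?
Tabulating p(n) via p(n) = p(n−1) + p(n−2) − p(n−5) − p(n−7) + …: p(6)=11; p(7)=15; p(8)=22; p(9)=30; p(10)=42; p(11)=56. So valid n = 7, 8, 9, 10.
Final answer: 7, 8, 9, 10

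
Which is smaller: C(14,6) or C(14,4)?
C(14,4)

Reasoning: C(14,6)=3,003, C(14,4)=1,001.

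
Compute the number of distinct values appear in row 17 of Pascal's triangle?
9

Working:
Row 17 has entries C(17,0)..C(17,17); by symmetry C(17,k)=C(17,17-k), giving 9 distinct values.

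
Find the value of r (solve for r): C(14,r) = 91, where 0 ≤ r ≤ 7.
C(14,r) is increasing for 0 ≤ r ≤ 7. Stepping up (C(14,r+1) = C(14,r)·(14−r)/(r+1)): C(14,1) = 14, C(14,2) = 91 ✓. So r = 2.

Answer: 2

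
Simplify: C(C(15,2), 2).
C(15,2) = 105, then C(105, 2) = 5,460.
Final answer: 5,460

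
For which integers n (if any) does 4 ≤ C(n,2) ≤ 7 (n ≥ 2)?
4

Working:
C(3,2)=3; C(4,2)=6; C(5,2)=10. So valid n = 4.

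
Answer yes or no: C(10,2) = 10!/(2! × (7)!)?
No

Reasoning: The correct denominator is 2!×8!, giving C(10,2) = 45; the stated RHS is 10!/(2!×7!) = 360 ≠ 45, so the statement does not hold.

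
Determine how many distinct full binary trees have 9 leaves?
Using the Catalan number formula: C_n = C(2n, n) / (n+1)
C_8 = C(16, 8) / (8+1)
     = 12870 / 9
     = 1,430
Final answer: 1,430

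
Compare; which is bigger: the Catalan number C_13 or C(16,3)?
C_13
C_13 = C(26,13)/(13+1) = 10,400,600/14 = 742,900; C(16,3) = 560.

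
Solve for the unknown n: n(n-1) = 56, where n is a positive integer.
n² − n − 56 = 0, so n = (1 ± √(1 + 4·56))/2 = (1 ± √225)/2 = (1 ± 15)/2, i.e. n = 8 or n = -7. Taking the positive root, n = 8 (check: 8×7 = 56).
Final answer: 8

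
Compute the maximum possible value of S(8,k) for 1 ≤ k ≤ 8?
1,701
Row S(8,k) for k = 1..8 (via S(n,k) = k·S(n−1,k) + S(n−1,k−1)): 1, 127, 966, 1,701, 1,050, 266, 28, 1. The row is unimodal; maximum at k = 4: 1,701.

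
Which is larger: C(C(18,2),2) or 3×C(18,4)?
C(C(18,2),2)

C(C(18,2),2)=11,628, 3×C(18,4)=9,180.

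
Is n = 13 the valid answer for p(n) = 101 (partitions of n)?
Yes

Pentagonal recurrence p(n) = p(n−1) + p(n−2) − p(n−5) − p(n−7) + …: p(13) = p(12) + p(11) − p(8) − p(6) + p(1) = 77 + 56 − 22 − 11 + 1 = 101, which equals 101.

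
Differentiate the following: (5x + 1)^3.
15(5x + 1)^2

Explanation: Chain rule: 3(5x+1)^{2} × 5 = 15(5x+1)^{2}.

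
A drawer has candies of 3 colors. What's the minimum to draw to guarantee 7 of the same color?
19

Working:
Worst case: 6 of each = 18. One more: 19.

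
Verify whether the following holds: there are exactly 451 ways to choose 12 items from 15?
C(15,12) = 455 ≠ 451.
Final answer: False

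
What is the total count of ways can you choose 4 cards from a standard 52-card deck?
270,725

C(52,4) = 270,725.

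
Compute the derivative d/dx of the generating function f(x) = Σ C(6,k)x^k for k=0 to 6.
Σ k·C(6,k)x^(k-1) for k=1 to 6

Term-by-term differentiation gives Σ k·C(6,k)x^{k-1} for k=1 to 6.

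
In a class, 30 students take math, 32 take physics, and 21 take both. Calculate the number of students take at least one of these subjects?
41

Explanation: |A∪B| = |A|+|B|-|A∩B| = 30+32-21 = 41.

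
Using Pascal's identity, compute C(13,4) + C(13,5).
2,002
C(13,4) + C(13,5) = C(14,5) = 2,002.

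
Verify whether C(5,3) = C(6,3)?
False

Reasoning: LHS = C(5,3) = 10; RHS = C(6,3) = 20. 10 ≠ 20, so the statement does not hold.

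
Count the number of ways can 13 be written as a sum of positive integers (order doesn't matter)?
Pentagonal recurrence p(n) = p(n−1) + p(n−2) − p(n−5) − p(n−7) + …: p(13) = p(12) + p(11) − p(8) − p(6) + p(1) = 77 + 56 − 22 − 11 + 1 = 101.

Answer: 101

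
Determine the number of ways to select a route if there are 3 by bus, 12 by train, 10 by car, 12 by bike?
By the addition principle: 3 + 12 + 10 + 12 = 37.
Final answer: 37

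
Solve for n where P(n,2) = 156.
13

P(n,2) = n(n−1) is increasing in n; n(n−1) ≈ (n−0.5)^2 = 156 gives n ≈ 13.0. Check: P(11,2) = 110, P(12,2) = 132, P(13,2) = 156 ✓. So n = 13.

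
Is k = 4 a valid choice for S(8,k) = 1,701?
S(8,4) = 4·S(7,4) + S(7,3) = 4·350 + 301 = 1,701, which equals 1,701.

Answer: Yes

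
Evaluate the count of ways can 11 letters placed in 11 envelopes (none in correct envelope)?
14,684,570
Using D(n) = (n-1)[D(n-1) + D(n-2)]:
D(11) = (11-1) × [D(10) + D(9)]
      = 10 × [1334961 + 133496]
      = 10 × 1468457
      = 14,684,570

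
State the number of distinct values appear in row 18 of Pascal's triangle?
10

Reasoning: Row 18 has entries C(18,0)..C(18,18); by symmetry C(18,k)=C(18,18-k), giving 10 distinct values.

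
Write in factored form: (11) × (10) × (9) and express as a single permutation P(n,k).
Product of 3 consecutive descending integers starting at 11: P(11,3) = 11!/8! = 990.

Answer: P(11,3) = 11!/(8)!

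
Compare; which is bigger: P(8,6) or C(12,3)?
P(8,6)

Working:
P(8,6)=20,160, C(12,3)=220.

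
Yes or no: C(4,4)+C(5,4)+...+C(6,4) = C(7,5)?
Yes

Reasoning: Hockey stick identity gives Σ = C(7,5) = 21; RHS C(7,5) = 21.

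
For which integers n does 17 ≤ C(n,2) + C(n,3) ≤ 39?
5, 6
C(4,2)+C(4,3)=10; C(5,2)+C(5,3)=20; C(6,2)+C(6,3)=35; C(7,2)+C(7,3)=56. So valid n = 5, 6.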